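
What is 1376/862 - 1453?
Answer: -625555/431 ≈ -1451.4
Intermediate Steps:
1376/862 - 1453 = (1/862)*1376 - 1453 = 688/431 - 1453 = -625555/431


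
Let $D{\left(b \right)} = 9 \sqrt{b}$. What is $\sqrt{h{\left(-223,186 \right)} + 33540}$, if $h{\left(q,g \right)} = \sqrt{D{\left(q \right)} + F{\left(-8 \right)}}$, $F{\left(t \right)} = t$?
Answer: $\sqrt{33540 + \sqrt{-8 + 9 i \sqrt{223}}} \approx 183.16 + 0.023 i$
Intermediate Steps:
$h{\left(q,g \right)} = \sqrt{-8 + 9 \sqrt{q}}$ ($h{\left(q,g \right)} = \sqrt{9 \sqrt{q} - 8} = \sqrt{-8 + 9 \sqrt{q}}$)
$\sqrt{h{\left(-223,186 \right)} + 33540} = \sqrt{\sqrt{-8 + 9 \sqrt{-223}} + 33540} = \sqrt{\sqrt{-8 + 9 i \sqrt{223}} + 33540} = \sqrt{33540 + \sqrt{-8 + 9 i \sqrt{223}}}$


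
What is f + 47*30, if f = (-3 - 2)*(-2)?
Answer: 1420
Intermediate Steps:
f = 10 (f = -5*(-2) = 10)
f + 47*30 = 10 + 47*30 = 10 + 1410 = 1420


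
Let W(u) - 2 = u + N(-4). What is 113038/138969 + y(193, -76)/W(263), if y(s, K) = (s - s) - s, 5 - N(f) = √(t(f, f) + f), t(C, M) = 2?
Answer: 499510843/5065559019 - 193*I*√2/72902 ≈ 0.098609 - 0.003744*I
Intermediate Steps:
N(f) = 5 - √(2 + f)
y(s, K) = -s (y(s, K) = 0 - s = -s)
W(u) = 7 + u - I*√2 (W(u) = 2 + (u + (5 - √(2 - 4))) = 2 + (u + (5 - √(-2))) = 2 + (u + (5 - I*√2)) = 2 + (5 + u - I*√2) = 7 + u - I*√2)
113038/138969 + y(193, -76)/W(263) = 113038/138969 + (-1*193)/(7 + 263 - I*√2) = 113038*(1/138969) - 193/(270 - I*√2) = 113038/138969 - 193/(270 - I*√2)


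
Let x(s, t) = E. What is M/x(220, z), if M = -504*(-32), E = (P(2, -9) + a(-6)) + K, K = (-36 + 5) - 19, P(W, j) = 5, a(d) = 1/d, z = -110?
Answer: -96768/271 ≈ -357.08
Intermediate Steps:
K = -50 (K = -31 - 19 = -50)
E = -271/6 (E = (5 + 1/(-6)) - 50 = (5 - 1/6) - 50 = 29/6 - 50 = -271/6 ≈ -45.167)
x(s, t) = -271/6
M = 16128
M/x(220, z) = 16128/(-271/6) = 16128*(-6/271) = -96768/271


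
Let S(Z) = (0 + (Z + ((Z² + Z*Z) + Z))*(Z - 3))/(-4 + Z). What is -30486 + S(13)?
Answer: -270734/9 ≈ -30082.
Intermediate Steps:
S(Z) = (-3 + Z)*(2*Z + 2*Z²)/(-4 + Z) (S(Z) = (0 + (Z + ((Z² + Z²) + Z))*(-3 + Z))/(-4 + Z) = (0 + (Z + (2*Z² + Z))*(-3 + Z))/(-4 + Z) = (0 + (Z + (Z + 2*Z²))*(-3 + Z))/(-4 + Z) = (0 + (2*Z + 2*Z²)*(-3 + Z))/(-4 + Z) = (0 + (-3 + Z)*(2*Z + 2*Z²))/(-4 + Z) = ((-3 + Z)*(2*Z + 2*Z²))/(-4 + Z) = (-3 + Z)*(2*Z + 2*Z²)/(-4 + Z))
-30486 + S(13) = -30486 + 2*13*(-3 + 13² - 2*13)/(-4 + 13) = -30486 + 2*13*(-3 + 169 - 26)/9 = -30486 + 2*13*(⅑)*140 = -30486 + 3640/9 = -270734/9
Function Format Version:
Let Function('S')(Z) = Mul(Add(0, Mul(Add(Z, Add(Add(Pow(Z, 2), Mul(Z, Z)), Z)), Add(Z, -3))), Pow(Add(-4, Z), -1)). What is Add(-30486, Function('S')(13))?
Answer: Rational(-270734, 9) ≈ -30082.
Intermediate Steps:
Function('S')(Z) = Mul(Pow(Add(-4, Z), -1), Add(-3, Z), Add(Mul(2, Z), Mul(2, Pow(Z, 2)))) (Function('S')(Z) = Mul(Add(0, Mul(Add(Z, Add(Add(Pow(Z, 2), Pow(Z, 2)), Z)), Add(-3, Z))), Pow(Add(-4, Z), -1)) = Mul(Add(0, Mul(Add(Z, Add(Mul(2, Pow(Z, 2)), Z)), Add(-3, Z))), Pow(Add(-4, Z), -1)) = Mul(Add(0, Mul(Add(Z, Add(Z, Mul(2, Pow(Z, 2)))), Add(-3, Z))), Pow(Add(-4, Z), -1)) = Mul(Add(0, Mul(Add(Mul(2, Z), Mul(2, Pow(Z, 2))), Add(-3, Z))), Pow(Add(-4, Z), -1)) = Mul(Add(0, Mul(Add(-3, Z), Add(Mul(2, Z), Mul(2, Pow(Z, 2))))), Pow(Add(-4, Z), -1)) = Mul(Mul(Add(-3, Z), Add(Mul(2, Z), Mul(2, Pow(Z, 2)))), Pow(Add(-4, Z), -1)) = Mul(Pow(Add(-4, Z), -1), Add(-3, Z), Add(Mul(2, Z), Mul(2, Pow(Z, 2)))))
Add(-30486, Function('S')(13)) = Add(-30486, Mul(2, 13, Pow(Add(-4, 13), -1), Add(-3, Pow(13, 2), Mul(-2, 13)))) = Add(-30486, Mul(2, 13, Pow(9, -1), Add(-3, 169, -26))) = Add(-30486, Mul(2, 13, Rational(1, 9), 140)) = Add(-30486, Rational(3640, 9)) = Rational(-270734, 9)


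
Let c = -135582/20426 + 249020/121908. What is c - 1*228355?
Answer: -71079573152347/311261601 ≈ -2.2836e+5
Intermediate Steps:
c = -1430255992/311261601 (c = -135582*1/20426 + 249020*(1/121908) = -67791/10213 + 62255/30477 = -1430255992/311261601 ≈ -4.5950)
c - 1*228355 = -1430255992/311261601 - 1*228355 = -1430255992/311261601 - 228355 = -71079573152347/311261601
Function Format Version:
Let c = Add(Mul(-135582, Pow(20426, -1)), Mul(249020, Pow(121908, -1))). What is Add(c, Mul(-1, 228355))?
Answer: Rational(-71079573152347, 311261601) ≈ -2.2836e+5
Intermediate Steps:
c = Rational(-1430255992, 311261601) (c = Add(Mul(-135582, Rational(1, 20426)), Mul(249020, Rational(1, 121908))) = Add(Rational(-67791, 10213), Rational(62255, 30477)) = Rational(-1430255992, 311261601) ≈ -4.5950)
Add(c, Mul(-1, 228355)) = Add(Rational(-1430255992, 311261601), Mul(-1, 228355)) = Add(Rational(-1430255992, 311261601), -228355) = Rational(-71079573152347, 311261601)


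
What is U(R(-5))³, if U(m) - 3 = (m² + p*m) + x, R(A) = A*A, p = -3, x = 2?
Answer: 170953875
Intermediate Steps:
R(A) = A²
U(m) = 5 + m² - 3*m (U(m) = 3 + ((m² - 3*m) + 2) = 3 + (2 + m² - 3*m) = 5 + m² - 3*m)
U(R(-5))³ = (5 + ((-5)²)² - 3*(-5)²)³ = (5 + 25² - 3*25)³ = (5 + 625 - 75)³ = 555³ = 170953875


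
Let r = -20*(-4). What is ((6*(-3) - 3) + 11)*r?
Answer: -800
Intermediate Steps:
r = 80
((6*(-3) - 3) + 11)*r = ((6*(-3) - 3) + 11)*80 = ((-18 - 3) + 11)*80 = (-21 + 11)*80 = -10*80 = -800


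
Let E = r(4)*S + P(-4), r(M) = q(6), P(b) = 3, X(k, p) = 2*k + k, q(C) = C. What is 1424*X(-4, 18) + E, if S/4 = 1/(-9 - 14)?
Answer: -392979/23 ≈ -17086.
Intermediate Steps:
X(k, p) = 3*k
S = -4/23 (S = 4/(-9 - 14) = 4/(-23) = 4*(-1/23) = -4/23 ≈ -0.17391)
r(M) = 6
E = 45/23 (E = 6*(-4/23) + 3 = -24/23 + 3 = 45/23 ≈ 1.9565)
1424*X(-4, 18) + E = 1424*(3*(-4)) + 45/23 = 1424*(-12) + 45/23 = -17088 + 45/23 = -392979/23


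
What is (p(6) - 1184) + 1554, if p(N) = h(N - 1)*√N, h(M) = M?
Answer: 370 + 5*√6 ≈ 382.25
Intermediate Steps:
p(N) = √N*(-1 + N) (p(N) = (N - 1)*√N = (-1 + N)*√N = √N*(-1 + N))
(p(6) - 1184) + 1554 = (√6*(-1 + 6) - 1184) + 1554 = (√6*5 - 1184) + 1554 = (5*√6 - 1184) + 1554 = (-1184 + 5*√6) + 1554 = 370 + 5*√6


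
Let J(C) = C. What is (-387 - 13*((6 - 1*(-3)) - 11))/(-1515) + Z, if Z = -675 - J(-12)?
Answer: -1004084/1515 ≈ -662.76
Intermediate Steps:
Z = -663 (Z = -675 - 1*(-12) = -675 + 12 = -663)
(-387 - 13*((6 - 1*(-3)) - 11))/(-1515) + Z = (-387 - 13*((6 - 1*(-3)) - 11))/(-1515) - 663 = (-387 - 13*((6 + 3) - 11))*(-1/1515) - 663 = (-387 - 13*(9 - 11))*(-1/1515) - 663 = (-387 - 13*(-2))*(-1/1515) - 663 = (-387 + 26)*(-1/1515) - 663 = -361*(-1/1515) - 663 = 361/1515 - 663 = -1004084/1515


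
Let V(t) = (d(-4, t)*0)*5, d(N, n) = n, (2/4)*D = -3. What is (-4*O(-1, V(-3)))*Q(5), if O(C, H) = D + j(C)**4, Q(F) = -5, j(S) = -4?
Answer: 5000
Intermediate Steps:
D = -6 (D = 2*(-3) = -6)
V(t) = 0 (V(t) = (t*0)*5 = 0*5 = 0)
O(C, H) = 250 (O(C, H) = -6 + (-4)**4 = -6 + 256 = 250)
(-4*O(-1, V(-3)))*Q(5) = -4*250*(-5) = -1000*(-5) = 5000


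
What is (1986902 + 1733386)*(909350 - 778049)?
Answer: 488477534688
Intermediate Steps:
(1986902 + 1733386)*(909350 - 778049) = 3720288*131301 = 488477534688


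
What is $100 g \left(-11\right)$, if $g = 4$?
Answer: $-4400$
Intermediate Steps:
$100 g \left(-11\right) = 100 \cdot 4 \left(-11\right) = 400 \left(-11\right) = -4400$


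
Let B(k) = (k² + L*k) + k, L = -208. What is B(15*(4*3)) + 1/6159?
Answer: -29932739/6159 ≈ -4860.0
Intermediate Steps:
B(k) = k² - 207*k (B(k) = (k² - 208*k) + k = k² - 207*k)
B(15*(4*3)) + 1/6159 = (15*(4*3))*(-207 + 15*(4*3)) + 1/6159 = (15*12)*(-207 + 15*12) + 1/6159 = 180*(-207 + 180) + 1/6159 = 180*(-27) + 1/6159 = -4860 + 1/6159 = -29932739/6159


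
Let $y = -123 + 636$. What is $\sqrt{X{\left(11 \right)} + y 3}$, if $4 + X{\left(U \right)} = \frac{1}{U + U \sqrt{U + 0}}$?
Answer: $\frac{\sqrt{185746 + 185735 \sqrt{11}}}{11 \sqrt{1 + \sqrt{11}}} \approx 39.179$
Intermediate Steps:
$y = 513$
$X{\left(U \right)} = -4 + \frac{1}{U + U^{\frac{3}{2}}}$ ($X{\left(U \right)} = -4 + \frac{1}{U + U \sqrt{U + 0}} = -4 + \frac{1}{U + U \sqrt{U}} = -4 + \frac{1}{U + U^{\frac{3}{2}}}$)
$\sqrt{X{\left(11 \right)} + y 3} = \sqrt{\frac{1 - 44 - 4 \cdot 11^{\frac{3}{2}}}{11 + 11^{\frac{3}{2}}} + 513 \cdot 3} = \sqrt{\frac{1 - 44 - 4 \cdot 11 \sqrt{11}}{11 + 11 \sqrt{11}} + 1539} = \sqrt{\frac{1 - 44 - 44 \sqrt{11}}{11 + 11 \sqrt{11}} + 1539} = \sqrt{\frac{-43 - 44 \sqrt{11}}{11 + 11 \sqrt{11}} + 1539} = \sqrt{1539 + \frac{-43 - 44 \sqrt{11}}{11 + 11 \sqrt{11}}}$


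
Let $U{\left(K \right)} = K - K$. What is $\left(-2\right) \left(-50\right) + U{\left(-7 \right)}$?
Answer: $100$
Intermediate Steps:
$U{\left(K \right)} = 0$
$\left(-2\right) \left(-50\right) + U{\left(-7 \right)} = \left(-2\right) \left(-50\right) + 0 = 100 + 0 = 100$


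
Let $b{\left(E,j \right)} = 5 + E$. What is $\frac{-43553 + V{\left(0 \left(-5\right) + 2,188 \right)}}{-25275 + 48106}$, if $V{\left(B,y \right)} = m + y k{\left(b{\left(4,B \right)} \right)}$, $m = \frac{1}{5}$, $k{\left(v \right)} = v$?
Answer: $- \frac{12312}{6715} \approx -1.8335$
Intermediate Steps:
$m = \frac{1}{5} \approx 0.2$
$V{\left(B,y \right)} = \frac{1}{5} + 9 y$ ($V{\left(B,y \right)} = \frac{1}{5} + y \left(5 + 4\right) = \frac{1}{5} + y 9 = \frac{1}{5} + 9 y$)
$\frac{-43553 + V{\left(0 \left(-5\right) + 2,188 \right)}}{-25275 + 48106} = \frac{-43553 + \left(\frac{1}{5} + 9 \cdot 188\right)}{-25275 + 48106} = \frac{-43553 + \left(\frac{1}{5} + 1692\right)}{22831} = \left(-43553 + \frac{8461}{5}\right) \frac{1}{22831} = \left(- \frac{209304}{5}\right) \frac{1}{22831} = - \frac{12312}{6715}$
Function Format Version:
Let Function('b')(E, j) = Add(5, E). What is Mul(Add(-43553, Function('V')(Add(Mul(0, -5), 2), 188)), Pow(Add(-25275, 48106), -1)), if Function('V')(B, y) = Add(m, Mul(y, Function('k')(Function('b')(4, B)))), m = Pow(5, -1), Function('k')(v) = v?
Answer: Rational(-12312, 6715) ≈ -1.8335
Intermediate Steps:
m = Rational(1, 5) ≈ 0.20000
Function('V')(B, y) = Add(Rational(1, 5), Mul(9, y)) (Function('V')(B, y) = Add(Rational(1, 5), Mul(y, Add(5, 4))) = Add(Rational(1, 5), Mul(y, 9)) = Add(Rational(1, 5), Mul(9, y)))
Mul(Add(-43553, Function('V')(Add(Mul(0, -5), 2), 188)), Pow(Add(-25275, 48106), -1)) = Mul(Add(-43553, Add(Rational(1, 5), Mul(9, 188))), Pow(Add(-25275, 48106), -1)) = Mul(Add(-43553, Add(Rational(1, 5), 1692)), Pow(22831, -1)) = Mul(Add(-43553, Rational(8461, 5)), Rational(1, 22831)) = Mul(Rational(-209304, 5), Rational(1, 22831)) = Rational(-12312, 6715)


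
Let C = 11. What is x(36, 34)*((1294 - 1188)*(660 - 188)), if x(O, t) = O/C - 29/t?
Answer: 22639480/187 ≈ 1.2107e+5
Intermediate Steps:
x(O, t) = -29/t + O/11 (x(O, t) = O/11 - 29/t = -29/t + O/11)
x(36, 34)*((1294 - 1188)*(660 - 188)) = (-29/34 + (1/11)*36)*((1294 - 1188)*(660 - 188)) = (-29*1/34 + 36/11)*(106*472) = (-29/34 + 36/11)*50032 = (905/374)*50032 = 22639480/187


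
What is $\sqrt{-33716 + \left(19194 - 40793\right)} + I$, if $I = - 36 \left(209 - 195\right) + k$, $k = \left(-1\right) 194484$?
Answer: $-194988 + i \sqrt{55315} \approx -1.9499 \cdot 10^{5} + 235.19 i$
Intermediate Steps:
$k = -194484$
$I = -194988$ ($I = - 36 \left(209 - 195\right) - 194484 = \left(-36\right) 14 - 194484 = -504 - 194484 = -194988$)
$\sqrt{-33716 + \left(19194 - 40793\right)} + I = \sqrt{-33716 + \left(19194 - 40793\right)} - 194988 = \sqrt{-33716 - 21599} - 194988 = \sqrt{-55315} - 194988 = i \sqrt{55315} - 194988 = -194988 + i \sqrt{55315}$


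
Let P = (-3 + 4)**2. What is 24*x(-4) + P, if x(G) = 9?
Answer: 217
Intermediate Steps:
P = 1 (P = 1**2 = 1)
24*x(-4) + P = 24*9 + 1 = 216 + 1 = 217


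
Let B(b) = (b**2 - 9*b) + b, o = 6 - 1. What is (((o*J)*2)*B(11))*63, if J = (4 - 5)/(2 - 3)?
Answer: 20790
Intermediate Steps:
J = 1 (J = -1/(-1) = -1*(-1) = 1)
o = 5
B(b) = b**2 - 8*b
(((o*J)*2)*B(11))*63 = (((5*1)*2)*(11*(-8 + 11)))*63 = ((5*2)*(11*3))*63 = (10*33)*63 = 330*63 = 20790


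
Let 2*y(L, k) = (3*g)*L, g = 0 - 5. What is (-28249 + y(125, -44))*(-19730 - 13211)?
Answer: 1922864993/2 ≈ 9.6143e+8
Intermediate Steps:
g = -5
y(L, k) = -15*L/2 (y(L, k) = ((3*(-5))*L)/2 = (-15*L)/2 = -15*L/2)
(-28249 + y(125, -44))*(-19730 - 13211) = (-28249 - 15/2*125)*(-19730 - 13211) = (-28249 - 1875/2)*(-32941) = -58373/2*(-32941) = 1922864993/2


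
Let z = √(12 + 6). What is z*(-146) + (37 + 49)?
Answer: 86 - 438*√2 ≈ -533.43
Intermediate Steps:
z = 3*√2 (z = √18 = 3*√2 ≈ 4.2426)
z*(-146) + (37 + 49) = (3*√2)*(-146) + (37 + 49) = -438*√2 + 86 = 86 - 438*√2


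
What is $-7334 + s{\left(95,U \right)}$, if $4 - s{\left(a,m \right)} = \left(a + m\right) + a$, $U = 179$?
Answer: $-7699$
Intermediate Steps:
$s{\left(a,m \right)} = 4 - m - 2 a$ ($s{\left(a,m \right)} = 4 - \left(\left(a + m\right) + a\right) = 4 - \left(m + 2 a\right) = 4 - m - 2 a$)
$-7334 + s{\left(95,U \right)} = -7334 - 365 = -7699$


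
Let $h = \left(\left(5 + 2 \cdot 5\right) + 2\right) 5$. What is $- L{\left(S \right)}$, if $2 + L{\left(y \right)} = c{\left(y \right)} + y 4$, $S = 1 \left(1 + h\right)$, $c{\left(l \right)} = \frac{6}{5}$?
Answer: $- \frac{1716}{5} \approx -343.2$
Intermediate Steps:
$c{\left(l \right)} = \frac{6}{5}$ ($c{\left(l \right)} = 6 \cdot \frac{1}{5} = \frac{6}{5}$)
$h = 85$ ($h = \left(\left(5 + 10\right) + 2\right) 5 = \left(15 + 2\right) 5 = 17 \cdot 5 = 85$)
$S = 86$ ($S = 1 \left(1 + 85\right) = 1 \cdot 86 = 86$)
$L{\left(y \right)} = - \frac{4}{5} + 4 y$ ($L{\left(y \right)} = -2 + \left(\frac{6}{5} + y 4\right) = -2 + \left(\frac{6}{5} + 4 y\right) = - \frac{4}{5} + 4 y$)
$- L{\left(S \right)} = - (- \frac{4}{5} + 4 \cdot 86) = - (- \frac{4}{5} + 344) = \left(-1\right) \frac{1716}{5} = - \frac{1716}{5}$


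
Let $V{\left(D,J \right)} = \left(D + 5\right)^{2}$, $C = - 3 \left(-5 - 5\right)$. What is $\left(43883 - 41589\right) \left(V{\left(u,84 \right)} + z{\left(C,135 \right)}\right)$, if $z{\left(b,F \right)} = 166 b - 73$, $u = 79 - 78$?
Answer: $11339242$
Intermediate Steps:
$C = 30$ ($C = \left(-3\right) \left(-10\right) = 30$)
$u = 1$
$z{\left(b,F \right)} = -73 + 166 b$
$V{\left(D,J \right)} = \left(5 + D\right)^{2}$
$\left(43883 - 41589\right) \left(V{\left(u,84 \right)} + z{\left(C,135 \right)}\right) = \left(43883 - 41589\right) \left(\left(5 + 1\right)^{2} + \left(-73 + 166 \cdot 30\right)\right) = 2294 \left(6^{2} + \left(-73 + 4980\right)\right) = 2294 \left(36 + 4907\right) = 2294 \cdot 4943 = 11339242$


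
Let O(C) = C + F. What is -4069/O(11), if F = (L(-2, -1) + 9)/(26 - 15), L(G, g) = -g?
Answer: -44759/131 ≈ -341.67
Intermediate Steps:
F = 10/11 (F = (-1*(-1) + 9)/(26 - 15) = (1 + 9)/11 = 10*(1/11) = 10/11 ≈ 0.90909)
O(C) = 10/11 + C (O(C) = C + 10/11 = 10/11 + C)
-4069/O(11) = -4069/(10/11 + 11) = -4069/131/11 = -4069*11/131 = -44759/131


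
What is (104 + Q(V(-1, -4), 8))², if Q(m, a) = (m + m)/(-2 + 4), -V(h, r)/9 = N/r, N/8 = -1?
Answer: 7396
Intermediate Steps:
N = -8 (N = 8*(-1) = -8)
V(h, r) = 72/r (V(h, r) = -(-72)/r = 72/r)
Q(m, a) = m (Q(m, a) = (2*m)/2 = (2*m)*(½) = m)
(104 + Q(V(-1, -4), 8))² = (104 + 72/(-4))² = (104 + 72*(-¼))² = (104 - 18)² = 86² = 7396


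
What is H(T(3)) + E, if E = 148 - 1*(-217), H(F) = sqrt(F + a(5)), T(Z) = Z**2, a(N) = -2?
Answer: 365 + sqrt(7) ≈ 367.65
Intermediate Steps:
H(F) = sqrt(-2 + F) (H(F) = sqrt(F - 2) = sqrt(-2 + F))
E = 365 (E = 148 + 217 = 365)
H(T(3)) + E = sqrt(-2 + 3**2) + 365 = sqrt(-2 + 9) + 365 = sqrt(7) + 365 = 365 + sqrt(7)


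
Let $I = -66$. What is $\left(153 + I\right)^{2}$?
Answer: $7569$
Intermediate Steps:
$\left(153 + I\right)^{2} = \left(153 - 66\right)^{2} = 87^{2} = 7569$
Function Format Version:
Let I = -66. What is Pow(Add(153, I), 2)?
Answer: 7569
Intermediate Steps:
Pow(Add(153, I), 2) = Pow(Add(153, -66), 2) = Pow(87, 2) = 7569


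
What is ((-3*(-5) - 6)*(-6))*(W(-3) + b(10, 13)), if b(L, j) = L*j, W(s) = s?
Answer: -6858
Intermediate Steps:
((-3*(-5) - 6)*(-6))*(W(-3) + b(10, 13)) = ((-3*(-5) - 6)*(-6))*(-3 + 10*13) = ((15 - 6)*(-6))*(-3 + 130) = (9*(-6))*127 = -54*127 = -6858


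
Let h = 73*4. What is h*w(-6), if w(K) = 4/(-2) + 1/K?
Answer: -1898/3 ≈ -632.67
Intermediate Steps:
h = 292
w(K) = -2 + 1/K (w(K) = 4*(-½) + 1/K = -2 + 1/K)
h*w(-6) = 292*(-2 + 1/(-6)) = 292*(-2 - ⅙) = 292*(-13/6) = -1898/3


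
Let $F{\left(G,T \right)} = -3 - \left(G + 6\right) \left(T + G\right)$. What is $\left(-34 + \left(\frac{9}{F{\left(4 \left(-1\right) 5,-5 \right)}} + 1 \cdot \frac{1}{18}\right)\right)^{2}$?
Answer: $\frac{46589064025}{40373316} \approx 1154.0$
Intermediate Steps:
$F{\left(G,T \right)} = -3 - \left(6 + G\right) \left(G + T\right)$
$\left(-34 + \left(\frac{9}{F{\left(4 \left(-1\right) 5,-5 \right)}} + 1 \cdot \frac{1}{18}\right)\right)^{2} = \left(-34 + \left(\frac{9}{-3 - \left(4 \left(-1\right) 5\right)^{2} - 6 \cdot 4 \left(-1\right) 5 - -30 - 4 \left(-1\right) 5 \left(-5\right)} + 1 \cdot \frac{1}{18}\right)\right)^{2} = \left(-34 + \left(\frac{9}{-3 - \left(\left(-4\right) 5\right)^{2} - 6 \left(\left(-4\right) 5\right) + 30 - \left(-4\right) 5 \left(-5\right)} + 1 \cdot \frac{1}{18}\right)\right)^{2} = \left(-34 + \left(\frac{9}{-3 - \left(-20\right)^{2} - -120 + 30 - \left(-20\right) \left(-5\right)} + \frac{1}{18}\right)\right)^{2} = \left(-34 + \left(\frac{9}{-3 - 400 + 120 + 30 - 100} + \frac{1}{18}\right)\right)^{2} = \left(-34 + \left(\frac{9}{-353} + \frac{1}{18}\right)\right)^{2} = \left(-34 + \left(9 \left(- \frac{1}{353}\right) + \frac{1}{18}\right)\right)^{2} = \left(-34 + \left(- \frac{9}{353} + \frac{1}{18}\right)\right)^{2} = \left(-34 + \frac{191}{6354}\right)^{2} = \left(- \frac{215845}{6354}\right)^{2} = \frac{46589064025}{40373316}$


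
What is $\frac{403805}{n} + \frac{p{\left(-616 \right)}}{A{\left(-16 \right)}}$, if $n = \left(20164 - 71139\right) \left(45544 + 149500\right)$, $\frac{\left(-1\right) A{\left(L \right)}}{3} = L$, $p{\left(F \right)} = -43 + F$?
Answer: $- \frac{327601991437}{23861682960} \approx -13.729$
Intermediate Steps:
$A{\left(L \right)} = - 3 L$
$n = -9942367900$ ($n = \left(-50975\right) 195044 = -9942367900$)
$\frac{403805}{n} + \frac{p{\left(-616 \right)}}{A{\left(-16 \right)}} = \frac{403805}{-9942367900} + \frac{-43 - 616}{\left(-3\right) \left(-16\right)} = 403805 \left(- \frac{1}{9942367900}\right) - \frac{659}{48} = - \frac{80761}{1988473580} - \frac{659}{48} = - \frac{327601991437}{23861682960}$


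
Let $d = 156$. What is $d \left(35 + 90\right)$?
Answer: $19500$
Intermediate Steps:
$d \left(35 + 90\right) = 156 \left(35 + 90\right) = 156 \cdot 125 = 19500$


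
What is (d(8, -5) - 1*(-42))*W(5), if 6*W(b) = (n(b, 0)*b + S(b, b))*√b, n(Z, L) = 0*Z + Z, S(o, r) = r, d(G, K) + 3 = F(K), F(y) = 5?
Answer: 220*√5 ≈ 491.94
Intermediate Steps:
d(G, K) = 2 (d(G, K) = -3 + 5 = 2)
n(Z, L) = Z (n(Z, L) = 0 + Z = Z)
W(b) = √b*(b + b²)/6 (W(b) = ((b*b + b)*√b)/6 = ((b² + b)*√b)/6 = ((b + b²)*√b)/6 = (√b*(b + b²))/6 = √b*(b + b²)/6)
(d(8, -5) - 1*(-42))*W(5) = (2 - 1*(-42))*(5^(3/2)*(1 + 5)/6) = (2 + 42)*((⅙)*(5*√5)*6) = 44*(5*√5) = 220*√5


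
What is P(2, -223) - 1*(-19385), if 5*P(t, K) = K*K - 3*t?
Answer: 146648/5 ≈ 29330.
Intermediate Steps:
P(t, K) = -3*t/5 + K**2/5 (P(t, K) = (K*K - 3*t)/5 = (K**2 - 3*t)/5 = -3*t/5 + K**2/5)
P(2, -223) - 1*(-19385) = (-3/5*2 + (1/5)*(-223)**2) - 1*(-19385) = (-6/5 + (1/5)*49729) + 19385 = (-6/5 + 49729/5) + 19385 = 49723/5 + 19385 = 146648/5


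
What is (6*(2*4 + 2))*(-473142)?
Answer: -28388520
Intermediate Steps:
(6*(2*4 + 2))*(-473142) = (6*(8 + 2))*(-473142) = (6*10)*(-473142) = 60*(-473142) = -28388520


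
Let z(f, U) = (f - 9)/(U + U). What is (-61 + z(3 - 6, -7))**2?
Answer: 177241/49 ≈ 3617.2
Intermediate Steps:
z(f, U) = (-9 + f)/(2*U) (z(f, U) = (-9 + f)/((2*U)) = (-9 + f)*(1/(2*U)) = (-9 + f)/(2*U))
(-61 + z(3 - 6, -7))**2 = (-61 + (1/2)*(-9 + (3 - 6))/(-7))**2 = (-61 + (1/2)*(-1/7)*(-9 - 3))**2 = (-61 + (1/2)*(-1/7)*(-12))**2 = (-61 + 6/7)**2 = (-421/7)**2 = 177241/49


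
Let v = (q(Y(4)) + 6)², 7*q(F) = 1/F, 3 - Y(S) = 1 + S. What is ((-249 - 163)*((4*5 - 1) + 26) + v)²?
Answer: 13154773556401/38416 ≈ 3.4243e+8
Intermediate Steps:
Y(S) = 2 - S (Y(S) = 3 - (1 + S) = 3 + (-1 - S) = 2 - S)
q(F) = 1/(7*F)
v = 6889/196 (v = (1/(7*(2 - 1*4)) + 6)² = (1/(7*(2 - 4)) + 6)² = ((⅐)/(-2) + 6)² = ((⅐)*(-½) + 6)² = (-1/14 + 6)² = (83/14)² = 6889/196 ≈ 35.148)
((-249 - 163)*((4*5 - 1) + 26) + v)² = ((-249 - 163)*((4*5 - 1) + 26) + 6889/196)² = (-412*((20 - 1) + 26) + 6889/196)² = (-412*(19 + 26) + 6889/196)² = (-412*45 + 6889/196)² = (-18540 + 6889/196)² = (-3626951/196)² = 13154773556401/38416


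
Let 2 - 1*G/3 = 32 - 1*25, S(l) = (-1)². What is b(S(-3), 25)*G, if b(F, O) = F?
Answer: -15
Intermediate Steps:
S(l) = 1
G = -15 (G = 6 - 3*(32 - 1*25) = 6 - 3*(32 - 25) = 6 - 3*7 = 6 - 21 = -15)
b(S(-3), 25)*G = 1*(-15) = -15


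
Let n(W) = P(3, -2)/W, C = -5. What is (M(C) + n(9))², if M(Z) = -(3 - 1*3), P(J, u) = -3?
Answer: ⅑ ≈ 0.11111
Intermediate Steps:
n(W) = -3/W
M(Z) = 0 (M(Z) = -(3 - 3) = -1*0 = 0)
(M(C) + n(9))² = (0 - 3/9)² = (0 - 3*⅑)² = (0 - ⅓)² = (-⅓)² = ⅑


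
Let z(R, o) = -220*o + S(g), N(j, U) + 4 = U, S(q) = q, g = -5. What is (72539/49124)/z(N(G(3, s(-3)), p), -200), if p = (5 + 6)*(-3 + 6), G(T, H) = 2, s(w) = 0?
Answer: 72539/2161210380 ≈ 3.3564e-5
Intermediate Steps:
p = 33 (p = 11*3 = 33)
N(j, U) = -4 + U
z(R, o) = -5 - 220*o (z(R, o) = -220*o - 5 = -5 - 220*o)
(72539/49124)/z(N(G(3, s(-3)), p), -200) = (72539/49124)/(-5 - 220*(-200)) = (72539*(1/49124))/(-5 + 44000) = (72539/49124)/43995 = (72539/49124)*(1/43995) = 72539/2161210380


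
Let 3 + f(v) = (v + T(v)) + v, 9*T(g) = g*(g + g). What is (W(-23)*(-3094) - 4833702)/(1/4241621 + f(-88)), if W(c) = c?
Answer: -90904003548030/29430487313 ≈ -3088.8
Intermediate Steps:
T(g) = 2*g²/9 (T(g) = (g*(g + g))/9 = (g*(2*g))/9 = (2*g²)/9 = 2*g²/9)
f(v) = -3 + 2*v + 2*v²/9 (f(v) = -3 + ((v + 2*v²/9) + v) = -3 + (2*v + 2*v²/9) = -3 + 2*v + 2*v²/9)
(W(-23)*(-3094) - 4833702)/(1/4241621 + f(-88)) = (-23*(-3094) - 4833702)/(1/4241621 + (-3 + 2*(-88) + (2/9)*(-88)²)) = (71162 - 4833702)/(1/4241621 + (-3 - 176 + (2/9)*7744)) = -4762540/(1/4241621 + (-3 - 176 + 15488/9)) = -4762540/(1/4241621 + 13877/9) = -4762540/58860974626/38174589 = -4762540*38174589/58860974626 = -90904003548030/29430487313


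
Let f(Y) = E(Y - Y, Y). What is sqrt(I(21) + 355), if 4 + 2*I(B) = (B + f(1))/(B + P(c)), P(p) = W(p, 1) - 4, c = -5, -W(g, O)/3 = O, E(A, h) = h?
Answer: sqrt(69342)/14 ≈ 18.809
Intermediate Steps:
W(g, O) = -3*O
f(Y) = Y
P(p) = -7 (P(p) = -3*1 - 4 = -3 - 4 = -7)
I(B) = -2 + (1 + B)/(2*(-7 + B)) (I(B) = -2 + ((B + 1)/(B - 7))/2 = -2 + ((1 + B)/(-7 + B))/2 = -2 + (1 + B)/(2*(-7 + B)))
sqrt(I(21) + 355) = sqrt((29 - 3*21)/(2*(-7 + 21)) + 355) = sqrt((1/2)*(29 - 63)/14 + 355) = sqrt((1/2)*(1/14)*(-34) + 355) = sqrt(-17/14 + 355) = sqrt(4953/14) = sqrt(69342)/14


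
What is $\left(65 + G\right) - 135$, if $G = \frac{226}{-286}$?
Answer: $- \frac{10123}{143} \approx -70.79$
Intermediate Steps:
$G = - \frac{113}{143}$ ($G = 226 \left(- \frac{1}{286}\right) = - \frac{113}{143} \approx -0.79021$)
$\left(65 + G\right) - 135 = \left(65 - \frac{113}{143}\right) - 135 = \frac{9182}{143} - 135 = - \frac{10123}{143}$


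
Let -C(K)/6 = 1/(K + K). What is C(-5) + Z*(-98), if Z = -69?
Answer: 33813/5 ≈ 6762.6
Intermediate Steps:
C(K) = -3/K (C(K) = -6/(K + K) = -6*1/(2*K) = -3/K)
C(-5) + Z*(-98) = -3/(-5) - 69*(-98) = -3*(-1/5) + 6762 = 3/5 + 6762 = 33813/5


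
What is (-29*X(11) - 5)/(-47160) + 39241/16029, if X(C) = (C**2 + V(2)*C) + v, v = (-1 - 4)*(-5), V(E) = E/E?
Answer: 106870319/41995980 ≈ 2.5448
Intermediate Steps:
V(E) = 1
v = 25 (v = -5*(-5) = 25)
X(C) = 25 + C + C**2 (X(C) = (C**2 + 1*C) + 25 = (C**2 + C) + 25 = (C + C**2) + 25 = 25 + C + C**2)
(-29*X(11) - 5)/(-47160) + 39241/16029 = (-29*(25 + 11 + 11**2) - 5)/(-47160) + 39241/16029 = (-29*(25 + 11 + 121) - 5)*(-1/47160) + 39241*(1/16029) = (-29*157 - 5)*(-1/47160) + 39241/16029 = (-4553 - 5)*(-1/47160) + 39241/16029 = -4558*(-1/47160) + 39241/16029 = 2279/23580 + 39241/16029 = 106870319/41995980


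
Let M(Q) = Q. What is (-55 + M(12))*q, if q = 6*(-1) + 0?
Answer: 258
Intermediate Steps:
q = -6 (q = -6 + 0 = -6)
(-55 + M(12))*q = (-55 + 12)*(-6) = -43*(-6) = 258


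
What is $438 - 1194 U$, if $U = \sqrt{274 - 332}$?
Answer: $438 - 1194 i \sqrt{58} \approx 438.0 - 9093.2 i$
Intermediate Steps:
$U = i \sqrt{58}$ ($U = \sqrt{-58} = i \sqrt{58} \approx 7.6158 i$)
$438 - 1194 U = 438 - 1194 i \sqrt{58}$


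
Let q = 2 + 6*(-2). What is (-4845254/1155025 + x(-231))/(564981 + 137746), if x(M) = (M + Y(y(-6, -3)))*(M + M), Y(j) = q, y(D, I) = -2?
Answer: 128597948296/811667253175 ≈ 0.15844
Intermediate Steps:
q = -10 (q = 2 - 12 = -10)
Y(j) = -10
x(M) = 2*M*(-10 + M) (x(M) = (M - 10)*(M + M) = (-10 + M)*(2*M) = 2*M*(-10 + M))
(-4845254/1155025 + x(-231))/(564981 + 137746) = (-4845254/1155025 + 2*(-231)*(-10 - 231))/(564981 + 137746) = (-4845254*1/1155025 + 2*(-231)*(-241))/702727 = (-4845254/1155025 + 111342)*(1/702727) = (128597948296/1155025)*(1/702727) = 128597948296/811667253175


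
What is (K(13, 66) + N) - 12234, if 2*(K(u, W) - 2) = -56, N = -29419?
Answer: -41679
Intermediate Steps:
K(u, W) = -26 (K(u, W) = 2 + (½)*(-56) = 2 - 28 = -26)
(K(13, 66) + N) - 12234 = (-26 - 29419) - 12234 = -29445 - 12234 = -41679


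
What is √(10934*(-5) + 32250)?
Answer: 2*I*√5605 ≈ 149.73*I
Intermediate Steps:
√(10934*(-5) + 32250) = √(-54670 + 32250) = √(-22420) = 2*I*√5605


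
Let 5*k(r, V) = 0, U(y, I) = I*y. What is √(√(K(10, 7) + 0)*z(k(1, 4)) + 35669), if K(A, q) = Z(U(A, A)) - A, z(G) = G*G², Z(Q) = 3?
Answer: √35669 ≈ 188.86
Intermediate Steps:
k(r, V) = 0 (k(r, V) = (⅕)*0 = 0)
z(G) = G³
K(A, q) = 3 - A
√(√(K(10, 7) + 0)*z(k(1, 4)) + 35669) = √(√((3 - 1*10) + 0)*0³ + 35669) = √(√((3 - 10) + 0)*0 + 35669) = √(√(-7 + 0)*0 + 35669) = √(√(-7)*0 + 35669) = √((I*√7)*0 + 35669) = √(0 + 35669) = √35669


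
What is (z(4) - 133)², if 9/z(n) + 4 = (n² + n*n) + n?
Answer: 18037009/1024 ≈ 17614.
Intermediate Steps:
z(n) = 9/(-4 + n + 2*n²) (z(n) = 9/(-4 + ((n² + n*n) + n)) = 9/(-4 + ((n² + n²) + n)) = 9/(-4 + (2*n² + n)) = 9/(-4 + (n + 2*n²)) = 9/(-4 + n + 2*n²))
(z(4) - 133)² = (9/(-4 + 4 + 2*4²) - 133)² = (9/(-4 + 4 + 2*16) - 133)² = (9/(-4 + 4 + 32) - 133)² = (9/32 - 133)² = (-4247/32)² = 18037009/1024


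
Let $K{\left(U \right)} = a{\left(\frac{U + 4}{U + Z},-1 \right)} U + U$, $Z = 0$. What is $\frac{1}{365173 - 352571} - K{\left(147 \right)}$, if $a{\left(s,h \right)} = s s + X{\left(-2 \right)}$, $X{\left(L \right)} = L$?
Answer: $- \frac{15021437}{1852494} \approx -8.1088$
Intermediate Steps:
$a{\left(s,h \right)} = -2 + s^{2}$ ($a{\left(s,h \right)} = s s - 2 = s^{2} - 2 = -2 + s^{2}$)
$K{\left(U \right)} = U + U \left(-2 + \frac{\left(4 + U\right)^{2}}{U^{2}}\right)$ ($K{\left(U \right)} = \left(-2 + \left(\frac{U + 4}{U + 0}\right)^{2}\right) U + U = \left(-2 + \left(\frac{4 + U}{U}\right)^{2}\right) U + U = \left(-2 + \frac{\left(4 + U\right)^{2}}{U^{2}}\right) U + U = U \left(-2 + \frac{\left(4 + U\right)^{2}}{U^{2}}\right) + U = U + U \left(-2 + \frac{\left(4 + U\right)^{2}}{U^{2}}\right)$)
$\frac{1}{365173 - 352571} - K{\left(147 \right)} = \frac{1}{365173 - 352571} - \left(8 + \frac{16}{147}\right) = \frac{1}{12602} - \left(8 + 16 \cdot \frac{1}{147}\right) = \frac{1}{12602} - \left(8 + \frac{16}{147}\right) = \frac{1}{12602} - \frac{1192}{147} = - \frac{15021437}{1852494}$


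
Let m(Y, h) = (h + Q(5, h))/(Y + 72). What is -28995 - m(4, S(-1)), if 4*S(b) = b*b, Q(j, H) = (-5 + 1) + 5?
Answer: -8814485/304 ≈ -28995.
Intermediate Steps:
Q(j, H) = 1 (Q(j, H) = -4 + 5 = 1)
S(b) = b²/4 (S(b) = (b*b)/4 = b²/4)
m(Y, h) = (1 + h)/(72 + Y) (m(Y, h) = (h + 1)/(Y + 72) = (1 + h)/(72 + Y))
-28995 - m(4, S(-1)) = -28995 - (1 + (¼)*(-1)²)/(72 + 4) = -28995 - (1 + (¼)*1)/76 = -28995 - (1 + ¼)/76 = -28995 - 5/(76*4) = -28995 - 1*5/304 = -28995 - 5/304 = -8814485/304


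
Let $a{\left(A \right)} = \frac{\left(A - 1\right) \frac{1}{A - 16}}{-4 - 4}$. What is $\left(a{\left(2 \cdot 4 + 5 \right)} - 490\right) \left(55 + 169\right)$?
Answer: $-109648$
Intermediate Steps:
$a{\left(A \right)} = - \frac{-1 + A}{8 \left(-16 + A\right)}$ ($a{\left(A \right)} = \frac{\left(-1 + A\right) \frac{1}{-16 + A}}{-4 - 4} = \frac{\frac{1}{-16 + A} \left(-1 + A\right)}{-8} = \frac{-1 + A}{-16 + A} \left(- \frac{1}{8}\right) = - \frac{-1 + A}{8 \left(-16 + A\right)}$)
$\left(a{\left(2 \cdot 4 + 5 \right)} - 490\right) \left(55 + 169\right) = \left(\frac{1 - \left(2 \cdot 4 + 5\right)}{8 \left(-16 + \left(2 \cdot 4 + 5\right)\right)} - 490\right) \left(55 + 169\right) = \left(\frac{1 - \left(8 + 5\right)}{8 \left(-16 + \left(8 + 5\right)\right)} - 490\right) 224 = \left(\frac{1 - 13}{8 \left(-16 + 13\right)} - 490\right) 224 = \left(\frac{1 - 13}{8 \left(-3\right)} - 490\right) 224 = \left(\frac{1}{8} \left(- \frac{1}{3}\right) \left(-12\right) - 490\right) 224 = \left(\frac{1}{2} - 490\right) 224 = \left(- \frac{979}{2}\right) 224 = -109648$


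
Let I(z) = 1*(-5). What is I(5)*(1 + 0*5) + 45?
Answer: 40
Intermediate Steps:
I(z) = -5
I(5)*(1 + 0*5) + 45 = -5*(1 + 0*5) + 45 = -5*(1 + 0) + 45 = -5*1 + 45 = -5 + 45 = 40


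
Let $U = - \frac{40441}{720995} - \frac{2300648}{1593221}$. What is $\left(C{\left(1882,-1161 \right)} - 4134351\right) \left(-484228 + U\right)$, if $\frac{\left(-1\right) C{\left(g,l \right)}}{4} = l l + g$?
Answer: $\frac{757559449555555653932029}{164100624985} \approx 4.6164 \cdot 10^{12}$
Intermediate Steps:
$C{\left(g,l \right)} = - 4 g - 4 l^{2}$ ($C{\left(g,l \right)} = - 4 \left(l l + g\right) = - 4 \left(l^{2} + g\right) = - 4 \left(g + l^{2}\right) = - 4 g - 4 l^{2}$)
$U = - \frac{246169593603}{164100624985}$ ($U = \left(-40441\right) \frac{1}{720995} - \frac{328664}{227603} = - \frac{40441}{720995} - \frac{328664}{227603} = - \frac{246169593603}{164100624985} \approx -1.5001$)
$\left(C{\left(1882,-1161 \right)} - 4134351\right) \left(-484228 + U\right) = \left(\left(\left(-4\right) 1882 - 4 \left(-1161\right)^{2}\right) - 4134351\right) \left(-484228 - \frac{246169593603}{164100624985}\right) = \left(\left(-7528 - 5391684\right) - 4134351\right) \left(- \frac{79462363604830183}{164100624985}\right) = \left(-5399212 - 4134351\right) \left(- \frac{79462363604830183}{164100624985}\right) = \left(-9533563\right) \left(- \frac{79462363604830183}{164100624985}\right) = \frac{757559449555555653932029}{164100624985}$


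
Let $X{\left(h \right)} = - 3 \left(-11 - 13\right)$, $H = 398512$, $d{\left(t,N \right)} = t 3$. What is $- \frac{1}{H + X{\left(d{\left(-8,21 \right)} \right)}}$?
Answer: $- \frac{1}{398584} \approx -2.5089 \cdot 10^{-6}$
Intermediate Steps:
$d{\left(t,N \right)} = 3 t$
$X{\left(h \right)} = 72$ ($X{\left(h \right)} = \left(-3\right) \left(-24\right) = 72$)
$- \frac{1}{H + X{\left(d{\left(-8,21 \right)} \right)}} = - \frac{1}{398512 + 72} = - \frac{1}{398584}$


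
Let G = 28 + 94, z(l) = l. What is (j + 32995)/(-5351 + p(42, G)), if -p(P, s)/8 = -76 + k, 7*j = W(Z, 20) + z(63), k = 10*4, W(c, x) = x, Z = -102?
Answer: -231048/35441 ≈ -6.5192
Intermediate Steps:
k = 40
G = 122
j = 83/7 (j = (20 + 63)/7 = (⅐)*83 = 83/7 ≈ 11.857)
p(P, s) = 288 (p(P, s) = -8*(-76 + 40) = -8*(-36) = 288)
(j + 32995)/(-5351 + p(42, G)) = (83/7 + 32995)/(-5351 + 288) = (231048/7)/(-5063) = (231048/7)*(-1/5063) = -231048/35441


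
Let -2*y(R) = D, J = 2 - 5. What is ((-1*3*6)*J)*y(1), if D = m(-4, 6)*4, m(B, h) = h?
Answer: -648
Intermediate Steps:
J = -3
D = 24 (D = 6*4 = 24)
y(R) = -12 (y(R) = -½*24 = -12)
((-1*3*6)*J)*y(1) = ((-1*3*6)*(-3))*(-12) = (-3*6*(-3))*(-12) = -18*(-3)*(-12) = 54*(-12) = -648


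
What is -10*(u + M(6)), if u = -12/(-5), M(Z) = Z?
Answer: -84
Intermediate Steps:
u = 12/5 (u = -12*(-1/5) = 12/5 ≈ 2.4000)
-10*(u + M(6)) = -10*(12/5 + 6) = -10*42/5 = -84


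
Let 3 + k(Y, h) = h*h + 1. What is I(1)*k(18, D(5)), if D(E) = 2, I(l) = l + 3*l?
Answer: 8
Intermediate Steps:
I(l) = 4*l
k(Y, h) = -2 + h² (k(Y, h) = -3 + (h*h + 1) = -3 + (h² + 1) = -3 + (1 + h²) = -2 + h²)
I(1)*k(18, D(5)) = (4*1)*(-2 + 2²) = 4*(-2 + 4) = 4*2 = 8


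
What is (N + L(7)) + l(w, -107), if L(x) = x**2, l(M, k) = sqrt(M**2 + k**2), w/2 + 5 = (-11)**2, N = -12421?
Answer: -12372 + sqrt(65273) ≈ -12117.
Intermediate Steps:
w = 232 (w = -10 + 2*(-11)**2 = -10 + 2*121 = -10 + 242 = 232)
(N + L(7)) + l(w, -107) = (-12421 + 7**2) + sqrt(232**2 + (-107)**2) = (-12421 + 49) + sqrt(53824 + 11449) = -12372 + sqrt(65273)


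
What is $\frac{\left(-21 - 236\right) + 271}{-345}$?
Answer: $- \frac{14}{345} \approx -0.04058$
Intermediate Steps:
$\frac{\left(-21 - 236\right) + 271}{-345} = \left(\left(-21 - 236\right) + 271\right) \left(- \frac{1}{345}\right) = \left(-257 + 271\right) \left(- \frac{1}{345}\right) = 14 \left(- \frac{1}{345}\right) = - \frac{14}{345}$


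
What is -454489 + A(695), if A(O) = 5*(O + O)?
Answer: -447539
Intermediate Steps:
A(O) = 10*O (A(O) = 5*(2*O) = 10*O)
-454489 + A(695) = -454489 + 10*695 = -454489 + 6950 = -447539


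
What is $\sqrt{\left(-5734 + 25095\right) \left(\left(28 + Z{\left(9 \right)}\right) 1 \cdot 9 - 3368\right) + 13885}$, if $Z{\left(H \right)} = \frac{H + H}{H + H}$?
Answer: $i \sqrt{60140742} \approx 7755.0 i$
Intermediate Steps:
$Z{\left(H \right)} = 1$ ($Z{\left(H \right)} = \frac{2 H}{2 H} = 2 H \frac{1}{2 H} = 1$)
$\sqrt{\left(-5734 + 25095\right) \left(\left(28 + Z{\left(9 \right)}\right) 1 \cdot 9 - 3368\right) + 13885} = \sqrt{\left(-5734 + 25095\right) \left(\left(28 + 1\right) 1 \cdot 9 - 3368\right) + 13885} = \sqrt{19361 \left(29 \cdot 9 - 3368\right) + 13885} = \sqrt{19361 \left(261 - 3368\right) + 13885} = \sqrt{19361 \left(-3107\right) + 13885} = \sqrt{-60154627 + 13885} = \sqrt{-60140742} = i \sqrt{60140742}$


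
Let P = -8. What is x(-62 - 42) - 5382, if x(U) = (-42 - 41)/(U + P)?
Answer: -602701/112 ≈ -5381.3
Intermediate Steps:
x(U) = -83/(-8 + U) (x(U) = (-42 - 41)/(U - 8) = -83/(-8 + U))
x(-62 - 42) - 5382 = -83/(-8 + (-62 - 42)) - 5382 = -83/(-8 - 104) - 5382 = -83/(-112) - 5382 = -83*(-1/112) - 5382 = 83/112 - 5382 = -602701/112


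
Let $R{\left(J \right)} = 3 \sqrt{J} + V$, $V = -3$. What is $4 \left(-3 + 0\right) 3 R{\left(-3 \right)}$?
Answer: $108 - 108 i \sqrt{3} \approx 108.0 - 187.06 i$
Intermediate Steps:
$R{\left(J \right)} = -3 + 3 \sqrt{J}$ ($R{\left(J \right)} = 3 \sqrt{J} - 3 = -3 + 3 \sqrt{J}$)
$4 \left(-3 + 0\right) 3 R{\left(-3 \right)} = 4 \left(-3 + 0\right) 3 \left(-3 + 3 \sqrt{-3}\right) = 4 \left(-3\right) 3 \left(-3 + 3 i \sqrt{3}\right) = \left(-12\right) 3 \left(-3 + 3 i \sqrt{3}\right) = - 36 \left(-3 + 3 i \sqrt{3}\right) = 108 - 108 i \sqrt{3}$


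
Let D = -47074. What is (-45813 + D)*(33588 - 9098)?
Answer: -2274802630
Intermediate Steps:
(-45813 + D)*(33588 - 9098) = (-45813 - 47074)*(33588 - 9098) = -92887*24490 = -2274802630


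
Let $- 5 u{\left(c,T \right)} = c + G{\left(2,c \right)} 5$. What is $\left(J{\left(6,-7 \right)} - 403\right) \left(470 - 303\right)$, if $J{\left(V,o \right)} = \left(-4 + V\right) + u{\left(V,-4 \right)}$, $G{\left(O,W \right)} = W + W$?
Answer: $- \frac{345857}{5} \approx -69171.0$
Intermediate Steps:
$G{\left(O,W \right)} = 2 W$
$u{\left(c,T \right)} = - \frac{11 c}{5}$ ($u{\left(c,T \right)} = - \frac{c + 2 c 5}{5} = - \frac{c + 10 c}{5} = - \frac{11 c}{5}$)
$J{\left(V,o \right)} = -4 - \frac{6 V}{5}$ ($J{\left(V,o \right)} = \left(-4 + V\right) - \frac{11 V}{5} = -4 - \frac{6 V}{5}$)
$\left(J{\left(6,-7 \right)} - 403\right) \left(470 - 303\right) = \left(\left(-4 - \frac{36}{5}\right) - 403\right) \left(470 - 303\right) = \left(\left(-4 - \frac{36}{5}\right) - 403\right) 167 = \left(- \frac{56}{5} - 403\right) 167 = \left(- \frac{2071}{5}\right) 167 = - \frac{345857}{5}$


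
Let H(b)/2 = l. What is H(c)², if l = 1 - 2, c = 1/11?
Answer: 4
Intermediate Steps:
c = 1/11 ≈ 0.090909
l = -1
H(b) = -2 (H(b) = 2*(-1) = -2)
H(c)² = (-2)² = 4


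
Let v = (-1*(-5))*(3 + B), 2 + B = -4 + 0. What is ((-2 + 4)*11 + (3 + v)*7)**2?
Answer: 3844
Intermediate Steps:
B = -6 (B = -2 + (-4 + 0) = -2 - 4 = -6)
v = -15 (v = (-1*(-5))*(3 - 6) = 5*(-3) = -15)
((-2 + 4)*11 + (3 + v)*7)**2 = ((-2 + 4)*11 + (3 - 15)*7)**2 = (2*11 - 12*7)**2 = (22 - 84)**2 = (-62)**2 = 3844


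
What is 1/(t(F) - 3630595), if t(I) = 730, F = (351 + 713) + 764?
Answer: -1/3629865 ≈ -2.7549e-7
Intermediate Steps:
F = 1828 (F = 1064 + 764 = 1828)
1/(t(F) - 3630595) = 1/(730 - 3630595) = 1/(-3629865) = -1/3629865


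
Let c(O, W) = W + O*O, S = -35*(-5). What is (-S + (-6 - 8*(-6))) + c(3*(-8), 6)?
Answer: 449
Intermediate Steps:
S = 175
c(O, W) = W + O**2
(-S + (-6 - 8*(-6))) + c(3*(-8), 6) = (-1*175 + (-6 - 8*(-6))) + (6 + (3*(-8))**2) = (-175 + (-6 + 48)) + (6 + (-24)**2) = (-175 + 42) + (6 + 576) = -133 + 582 = 449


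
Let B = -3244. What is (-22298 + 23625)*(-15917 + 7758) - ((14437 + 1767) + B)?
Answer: -10839953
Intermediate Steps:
(-22298 + 23625)*(-15917 + 7758) - ((14437 + 1767) + B) = (-22298 + 23625)*(-15917 + 7758) - ((14437 + 1767) - 3244) = 1327*(-8159) - (16204 - 3244) = -10826993 - 1*12960 = -10826993 - 12960 = -10839953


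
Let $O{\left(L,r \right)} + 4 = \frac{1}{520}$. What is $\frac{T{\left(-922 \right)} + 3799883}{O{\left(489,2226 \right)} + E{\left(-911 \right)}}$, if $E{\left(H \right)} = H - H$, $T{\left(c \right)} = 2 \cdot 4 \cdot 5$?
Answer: $- \frac{658653320}{693} \approx -9.5044 \cdot 10^{5}$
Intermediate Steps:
$T{\left(c \right)} = 40$ ($T{\left(c \right)} = 8 \cdot 5 = 40$)
$E{\left(H \right)} = 0$
$O{\left(L,r \right)} = - \frac{2079}{520}$ ($O{\left(L,r \right)} = -4 + \frac{1}{520} = - \frac{2079}{520}$)
$\frac{T{\left(-922 \right)} + 3799883}{O{\left(489,2226 \right)} + E{\left(-911 \right)}} = \frac{40 + 3799883}{- \frac{2079}{520} + 0} = \frac{3799923}{- \frac{2079}{520}} = 3799923 \left(- \frac{520}{2079}\right) = - \frac{658653320}{693}$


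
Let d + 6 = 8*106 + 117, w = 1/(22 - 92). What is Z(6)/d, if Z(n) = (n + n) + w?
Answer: 839/67130 ≈ 0.012498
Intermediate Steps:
w = -1/70 (w = 1/(-70) = -1/70 ≈ -0.014286)
d = 959 (d = -6 + (8*106 + 117) = -6 + (848 + 117) = -6 + 965 = 959)
Z(n) = -1/70 + 2*n (Z(n) = (n + n) - 1/70 = 2*n - 1/70 = -1/70 + 2*n)
Z(6)/d = (-1/70 + 2*6)/959 = (-1/70 + 12)*(1/959) = (839/70)*(1/959) = 839/67130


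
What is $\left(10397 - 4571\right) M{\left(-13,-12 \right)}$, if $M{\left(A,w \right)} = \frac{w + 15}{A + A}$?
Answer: $- \frac{8739}{13} \approx -672.23$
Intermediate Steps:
$M{\left(A,w \right)} = \frac{15 + w}{2 A}$
$\left(10397 - 4571\right) M{\left(-13,-12 \right)} = \left(10397 - 4571\right) \frac{15 - 12}{2 \left(-13\right)} = 5826 \cdot \frac{1}{2} \left(- \frac{1}{13}\right) 3 = 5826 \left(- \frac{3}{26}\right) = - \frac{8739}{13}$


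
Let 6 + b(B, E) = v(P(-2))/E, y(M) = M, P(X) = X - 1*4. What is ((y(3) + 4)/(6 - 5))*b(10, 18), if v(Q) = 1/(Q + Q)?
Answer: -9079/216 ≈ -42.032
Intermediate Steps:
P(X) = -4 + X (P(X) = X - 4 = -4 + X)
v(Q) = 1/(2*Q)
b(B, E) = -6 - 1/(12*E) (b(B, E) = -6 + (1/(2*(-4 - 2)))/E = -6 + ((1/2)/(-6))/E = -6 + ((1/2)*(-1/6))/E = -6 - 1/(12*E))
((y(3) + 4)/(6 - 5))*b(10, 18) = ((3 + 4)/(6 - 5))*(-6 - 1/12/18) = (7/1)*(-6 - 1/12*1/18) = (7*1)*(-6 - 1/216) = 7*(-1297/216) = -9079/216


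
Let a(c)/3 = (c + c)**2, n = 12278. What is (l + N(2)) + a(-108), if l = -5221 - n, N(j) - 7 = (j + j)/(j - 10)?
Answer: 244951/2 ≈ 1.2248e+5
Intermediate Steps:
a(c) = 12*c**2 (a(c) = 3*(c + c)**2 = 3*(2*c)**2 = 3*(4*c**2) = 12*c**2)
N(j) = 7 + 2*j/(-10 + j) (N(j) = 7 + (j + j)/(j - 10) = 7 + (2*j)/(-10 + j) = 7 + 2*j/(-10 + j))
l = -17499 (l = -5221 - 1*12278 = -5221 - 12278 = -17499)
(l + N(2)) + a(-108) = (-17499 + (-70 + 9*2)/(-10 + 2)) + 12*(-108)**2 = (-17499 + (-70 + 18)/(-8)) + 12*11664 = (-17499 - 1/8*(-52)) + 139968 = (-17499 + 13/2) + 139968 = -34985/2 + 139968 = 244951/2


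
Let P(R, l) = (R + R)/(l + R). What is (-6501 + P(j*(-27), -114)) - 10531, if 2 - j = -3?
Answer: -1413566/83 ≈ -17031.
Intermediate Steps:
j = 5 (j = 2 - 1*(-3) = 2 + 3 = 5)
P(R, l) = 2*R/(R + l) (P(R, l) = (2*R)/(R + l) = 2*R/(R + l))
(-6501 + P(j*(-27), -114)) - 10531 = (-6501 + 2*(5*(-27))/(5*(-27) - 114)) - 10531 = (-6501 + 2*(-135)/(-135 - 114)) - 10531 = (-6501 + 2*(-135)/(-249)) - 10531 = (-6501 + 2*(-135)*(-1/249)) - 10531 = (-6501 + 90/83) - 10531 = -539493/83 - 10531 = -1413566/83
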